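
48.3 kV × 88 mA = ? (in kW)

4.2504 kW

48.3 × 10³ × 88 × 10⁻³ = 4250.4 W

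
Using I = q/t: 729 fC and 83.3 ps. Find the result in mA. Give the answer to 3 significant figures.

(729 × 10^-15) / (83.3 × 10^-12) = 8.7515 × 10^-3 A

8.75 mA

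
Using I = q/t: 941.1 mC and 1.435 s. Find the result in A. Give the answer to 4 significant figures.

(941.1 × 10⁻³) / (1.435) = 655.819 × 10⁻³ A

0.6558 A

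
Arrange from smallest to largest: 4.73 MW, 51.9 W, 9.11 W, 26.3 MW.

9.11 W < 51.9 W < 4.73 MW < 26.3 MW

4.73 MW = 4730000 W
51.9 W = 51.9 W
9.11 W = 9.11 W
26.3 MW = 26300000 W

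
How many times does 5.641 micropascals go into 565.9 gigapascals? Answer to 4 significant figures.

100300000000000000

(565.9 × 10⁹) / (5.641 × 10⁻⁶) = 100.32 × 10¹⁵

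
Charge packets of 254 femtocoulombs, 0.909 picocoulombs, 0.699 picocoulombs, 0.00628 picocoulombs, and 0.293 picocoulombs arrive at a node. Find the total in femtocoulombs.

In femtocoulombs:
  254 femtocoulombs → 254
  0.909 picocoulombs = 0.909 × 10³ femtocoulombs = 909
  0.699 picocoulombs = 0.699 × 10³ femtocoulombs = 699
  0.00628 picocoulombs = 0.00628 × 10³ femtocoulombs = 6.28
  0.293 picocoulombs = 0.293 × 10³ femtocoulombs = 293
Sum: 254 + 909 + 699 + 6.28 + 293 = 2161.28

2161.28 femtocoulombs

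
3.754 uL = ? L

micro = 10^-6, (no prefix) = 10^0; factor is 10^-6.
3.754 × 10^-6 = 0.000003754

0.000003754 L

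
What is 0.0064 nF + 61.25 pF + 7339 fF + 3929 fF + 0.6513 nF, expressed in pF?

730.218 pF

In pF:
  0.0064 nF = 0.0064 × 10³ pF = 6.4
  61.25 pF → 61.25
  7339 fF = 7339 × 10⁻³ pF = 7.339
  3929 fF = 3929 × 10⁻³ pF = 3.929
  0.6513 nF = 0.6513 × 10³ pF = 651.3
Sum: 6.4 + 61.25 + 7.339 + 3.929 + 651.3 = 730.218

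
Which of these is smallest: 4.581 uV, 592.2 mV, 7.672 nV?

7.672 nV

4.581 uV = 0.000004581 V
592.2 mV = 0.5922 V
7.672 nV = 0.000000007672 V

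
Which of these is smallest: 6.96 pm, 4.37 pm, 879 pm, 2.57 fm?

6.96 pm = 0.00000000000696 m
4.37 pm = 0.00000000000437 m
879 pm = 0.000000000879 m
2.57 fm = 0.00000000000000257 m

2.57 fm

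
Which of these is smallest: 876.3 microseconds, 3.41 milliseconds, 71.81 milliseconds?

876.3 microseconds = 0.0008763 seconds
3.41 milliseconds = 0.00341 seconds
71.81 milliseconds = 0.07181 seconds

876.3 microseconds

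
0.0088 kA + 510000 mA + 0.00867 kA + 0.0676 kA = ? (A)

In A:
  0.0088 kA = 0.0088 × 10^3 A = 8.8
  510000 mA = 510000 × 10^-3 A = 510
  0.00867 kA = 0.00867 × 10^3 A = 8.67
  0.0676 kA = 0.0676 × 10^3 A = 67.6
Sum: 8.8 + 510 + 8.67 + 67.6 = 595.07

595.07 A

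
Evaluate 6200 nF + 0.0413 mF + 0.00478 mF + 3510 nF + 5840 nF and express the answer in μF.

61.63 μF

In μF:
  6200 nF = 6200 × 10^-3 μF = 6.2
  0.0413 mF = 0.0413 × 10^3 μF = 41.3
  0.00478 mF = 0.00478 × 10^3 μF = 4.78
  3510 nF = 3510 × 10^-3 μF = 3.51
  5840 nF = 5840 × 10^-3 μF = 5.84
Sum: 6.2 + 41.3 + 4.78 + 3.51 + 5.84 = 61.63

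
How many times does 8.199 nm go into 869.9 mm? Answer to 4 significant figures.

(869.9 × 10^-3) / (8.199 × 10^-9) = 106.1 × 10^6

106100000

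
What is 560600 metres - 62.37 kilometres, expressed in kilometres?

In kilometres:
  560600 metres = 560600 × 10^-3 kilometres = 560.6
  62.37 kilometres → 62.37
Difference: 560.6 - 62.37 = 498.23

498.23 kilometres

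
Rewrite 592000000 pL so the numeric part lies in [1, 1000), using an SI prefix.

592 μL

= 592 × 10^-6 L; 10^-6 is micro.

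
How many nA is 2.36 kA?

2360000000000 nA

kilo = 10^3, nano = 10^-9; factor is 10^12.
2.36 × 10^12 = 2360000000000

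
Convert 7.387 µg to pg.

micro = 10⁻⁶, pico = 10⁻¹²; factor is 10⁶.
7.387 × 10⁶ = 7387000

7387000 pg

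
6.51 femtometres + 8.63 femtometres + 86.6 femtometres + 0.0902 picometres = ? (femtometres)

191.94 femtometres

In femtometres:
  6.51 femtometres → 6.51
  8.63 femtometres → 8.63
  86.6 femtometres → 86.6
  0.0902 picometres = 0.0902 × 10^3 femtometres = 90.2
Sum: 6.51 + 8.63 + 86.6 + 90.2 = 191.94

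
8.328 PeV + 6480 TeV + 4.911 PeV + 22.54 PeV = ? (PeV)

42.259 PeV

In PeV:
  8.328 PeV → 8.328
  6480 TeV = 6480 × 10^-3 PeV = 6.48
  4.911 PeV → 4.911
  22.54 PeV → 22.54
Sum: 8.328 + 6.48 + 4.911 + 22.54 = 42.259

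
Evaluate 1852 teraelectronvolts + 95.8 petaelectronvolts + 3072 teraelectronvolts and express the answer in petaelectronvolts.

100.724 petaelectronvolts

In petaelectronvolts:
  1852 teraelectronvolts = 1852e-3 petaelectronvolts = 1.852
  95.8 petaelectronvolts → 95.8
  3072 teraelectronvolts = 3072e-3 petaelectronvolts = 3.072
Sum: 1.852 + 95.8 + 3.072 = 100.724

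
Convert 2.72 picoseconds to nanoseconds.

pico = 1e-12, nano = 1e-9; factor is 1e-3.
2.72 × 1e-3 = 0.00272

0.00272 nanoseconds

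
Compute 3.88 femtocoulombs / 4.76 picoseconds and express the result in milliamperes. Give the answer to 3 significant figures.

(3.88e-15) / (4.76e-12) = 0.81513e-3 A

0.815 milliamperes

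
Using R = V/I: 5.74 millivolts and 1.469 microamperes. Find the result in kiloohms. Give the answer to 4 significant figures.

3.907 kiloohms

(5.74e-3) / (1.469e-6) = 3.90742e3 Ω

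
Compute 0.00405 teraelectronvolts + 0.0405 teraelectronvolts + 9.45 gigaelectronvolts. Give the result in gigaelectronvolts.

54 gigaelectronvolts

In gigaelectronvolts:
  0.00405 teraelectronvolts = 0.00405e3 gigaelectronvolts = 4.05
  0.0405 teraelectronvolts = 0.0405e3 gigaelectronvolts = 40.5
  9.45 gigaelectronvolts → 9.45
Sum: 4.05 + 40.5 + 9.45 = 54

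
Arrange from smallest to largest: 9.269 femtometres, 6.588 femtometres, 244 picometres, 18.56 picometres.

9.269 femtometres = 0.000000000000009269 metres
6.588 femtometres = 0.000000000000006588 metres
244 picometres = 0.000000000244 metres
18.56 picometres = 0.00000000001856 metres

6.588 femtometres < 9.269 femtometres < 18.56 picometres < 244 picometres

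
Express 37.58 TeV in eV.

tera = 10¹², (no prefix) = 10⁰; factor is 10¹².
37.58 × 10¹² = 37580000000000

37580000000000 eV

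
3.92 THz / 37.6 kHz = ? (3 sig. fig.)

(3.92 × 10¹²) / (37.6 × 10³) = 0.1043 × 10⁹

104000000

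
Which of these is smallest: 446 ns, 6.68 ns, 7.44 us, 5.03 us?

6.68 ns

446 ns = 0.000000446 s
6.68 ns = 0.00000000668 s
7.44 us = 0.00000744 s
5.03 us = 0.00000503 s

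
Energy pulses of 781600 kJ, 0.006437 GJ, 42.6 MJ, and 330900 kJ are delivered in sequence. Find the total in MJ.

In MJ:
  781600 kJ = 781600 × 10^-3 MJ = 781.6
  0.006437 GJ = 0.006437 × 10^3 MJ = 6.437
  42.6 MJ → 42.6
  330900 kJ = 330900 × 10^-3 MJ = 330.9
Sum: 781.6 + 6.437 + 42.6 + 330.9 = 1161.537

1161.537 MJ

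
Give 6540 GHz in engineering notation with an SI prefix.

= 6.54e12 Hz; 1e12 is tera.

6.54 THz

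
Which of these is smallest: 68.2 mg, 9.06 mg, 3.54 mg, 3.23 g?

68.2 mg = 0.0682 g
9.06 mg = 0.00906 g
3.54 mg = 0.00354 g
3.23 g = 3.23 g

3.54 mg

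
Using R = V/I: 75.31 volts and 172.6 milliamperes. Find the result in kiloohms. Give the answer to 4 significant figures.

0.4363 kiloohms

(75.31) / (172.6 × 10^-3) = 0.436327 × 10^3 Ω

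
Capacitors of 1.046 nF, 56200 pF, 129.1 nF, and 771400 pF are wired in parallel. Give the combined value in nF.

In nF:
  1.046 nF → 1.046
  56200 pF = 56200e-3 nF = 56.2
  129.1 nF → 129.1
  771400 pF = 771400e-3 nF = 771.4
Sum: 1.046 + 56.2 + 129.1 + 771.4 = 957.746

957.746 nF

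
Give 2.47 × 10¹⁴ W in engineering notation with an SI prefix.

= 247 × 10¹² W; 10¹² is tera.

247 TW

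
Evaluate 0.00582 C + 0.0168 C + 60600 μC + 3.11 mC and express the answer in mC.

86.33 mC

In mC:
  0.00582 C = 0.00582 × 10^3 mC = 5.82
  0.0168 C = 0.0168 × 10^3 mC = 16.8
  60600 μC = 60600 × 10^-3 mC = 60.6
  3.11 mC → 3.11
Sum: 5.82 + 16.8 + 60.6 + 3.11 = 86.33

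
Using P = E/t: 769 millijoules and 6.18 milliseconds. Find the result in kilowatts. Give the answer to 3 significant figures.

0.124 kilowatts

(769 × 10^-3) / (6.18 × 10^-3) = 124.43 W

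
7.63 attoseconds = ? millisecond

0.00000000000000763 milliseconds

atto = 10^-18, milli = 10^-3; factor is 10^-15.
7.63 × 10^-15 = 0.00000000000000763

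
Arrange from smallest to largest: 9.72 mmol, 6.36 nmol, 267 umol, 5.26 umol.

6.36 nmol < 5.26 umol < 267 umol < 9.72 mmol

9.72 mmol = 0.00972 mol
6.36 nmol = 0.00000000636 mol
267 umol = 0.000267 mol
5.26 umol = 0.00000526 mol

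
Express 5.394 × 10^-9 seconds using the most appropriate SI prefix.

5.394 nanoseconds

= 5.394 × 10^-9 seconds; 10^-9 is nano.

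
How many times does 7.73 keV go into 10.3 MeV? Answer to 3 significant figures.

1330

(10.3 × 10^6) / (7.73 × 10^3) = 1.332 × 10^3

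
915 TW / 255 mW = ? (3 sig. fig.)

(915 × 10¹²) / (255 × 10⁻³) = 3.588 × 10¹⁵

3590000000000000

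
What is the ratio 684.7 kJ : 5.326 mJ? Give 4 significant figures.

128600000

(684.7 × 10^3) / (5.326 × 10^-3) = 128.56 × 10^6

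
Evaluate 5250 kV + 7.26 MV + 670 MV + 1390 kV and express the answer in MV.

683.9 MV

In MV:
  5250 kV = 5250 × 10⁻³ MV = 5.25
  7.26 MV → 7.26
  670 MV → 670
  1390 kV = 1390 × 10⁻³ MV = 1.39
Sum: 5.25 + 7.26 + 670 + 1.39 = 683.9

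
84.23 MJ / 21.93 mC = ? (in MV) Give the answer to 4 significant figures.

3841 MV

(84.23 × 10^6) / (21.93 × 10^-3) = 3.84086 × 10^9 V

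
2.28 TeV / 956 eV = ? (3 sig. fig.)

(2.28 × 10^12) / (956) = 0.002385 × 10^12

2380000000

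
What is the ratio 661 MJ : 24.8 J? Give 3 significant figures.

(661e6) / (24.8) = 26.65e6

26700000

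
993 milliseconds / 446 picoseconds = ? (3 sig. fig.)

(993 × 10⁻³) / (446 × 10⁻¹²) = 2.226 × 10⁹

2230000000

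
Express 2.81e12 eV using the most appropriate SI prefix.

= 2.81e12 eV; 1e12 is tera.

2.81 TeV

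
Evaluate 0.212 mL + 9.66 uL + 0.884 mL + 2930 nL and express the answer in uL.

1108.59 uL

In uL:
  0.212 mL = 0.212e3 uL = 212
  9.66 uL → 9.66
  0.884 mL = 0.884e3 uL = 884
  2930 nL = 2930e-3 uL = 2.93
Sum: 212 + 9.66 + 884 + 2.93 = 1108.59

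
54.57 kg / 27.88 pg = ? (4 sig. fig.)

1957000000000000

(54.57 × 10³) / (27.88 × 10⁻¹²) = 1.9573 × 10¹⁵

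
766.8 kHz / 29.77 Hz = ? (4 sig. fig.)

(766.8e3) / (29.77) = 25.757e3

25760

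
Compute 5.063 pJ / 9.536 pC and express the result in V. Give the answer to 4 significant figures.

(5.063 × 10^-12) / (9.536 × 10^-12) = 0.530935 V

0.5309 V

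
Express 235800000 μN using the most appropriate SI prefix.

= 235.8 N; mantissa already in [1, 1000).

235.8 N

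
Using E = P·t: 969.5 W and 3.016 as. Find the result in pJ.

0.002924012 pJ

969.5 × 3.016 × 10⁻¹⁸ = 2924.012 × 10⁻¹⁸ J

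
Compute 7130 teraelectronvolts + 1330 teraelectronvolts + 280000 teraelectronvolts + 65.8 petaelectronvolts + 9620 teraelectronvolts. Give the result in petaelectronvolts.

In petaelectronvolts:
  7130 teraelectronvolts = 7130 × 10⁻³ petaelectronvolts = 7.13
  1330 teraelectronvolts = 1330 × 10⁻³ petaelectronvolts = 1.33
  280000 teraelectronvolts = 280000 × 10⁻³ petaelectronvolts = 280
  65.8 petaelectronvolts → 65.8
  9620 teraelectronvolts = 9620 × 10⁻³ petaelectronvolts = 9.62
Sum: 7.13 + 1.33 + 280 + 65.8 + 9.62 = 363.88

363.88 petaelectronvolts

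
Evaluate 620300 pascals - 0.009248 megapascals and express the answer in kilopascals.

611.052 kilopascals

In kilopascals:
  620300 pascals = 620300 × 10⁻³ kilopascals = 620.3
  0.009248 megapascals = 0.009248 × 10³ kilopascals = 9.248
Difference: 620.3 - 9.248 = 611.052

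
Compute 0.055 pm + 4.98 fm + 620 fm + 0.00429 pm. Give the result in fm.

In fm:
  0.055 pm = 0.055e3 fm = 55
  4.98 fm → 4.98
  620 fm → 620
  0.00429 pm = 0.00429e3 fm = 4.29
Sum: 55 + 4.98 + 620 + 4.29 = 684.27

684.27 fm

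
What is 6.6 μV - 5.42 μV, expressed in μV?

1.18 μV

In μV:
  6.6 μV → 6.6
  5.42 μV → 5.42
Difference: 6.6 - 5.42 = 1.18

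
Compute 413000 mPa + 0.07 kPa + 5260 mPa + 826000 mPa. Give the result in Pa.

1314.26 Pa

In Pa:
  413000 mPa = 413000e-3 Pa = 413
  0.07 kPa = 0.07e3 Pa = 70
  5260 mPa = 5260e-3 Pa = 5.26
  826000 mPa = 826000e-3 Pa = 826
Sum: 413 + 70 + 5.26 + 826 = 1314.26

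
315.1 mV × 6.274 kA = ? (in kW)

315.1 × 10^-3 × 6.274 × 10^3 = 1976.9374 W

1.9769374 kW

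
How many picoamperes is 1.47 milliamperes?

1470000000 picoamperes

milli = 10^-3, pico = 10^-12; factor is 10^9.
1.47 × 10^9 = 1470000000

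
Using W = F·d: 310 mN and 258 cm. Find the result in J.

0.7998 J

310 × 10^-3 × 258 × 10^-2 = 79980 × 10^-5 J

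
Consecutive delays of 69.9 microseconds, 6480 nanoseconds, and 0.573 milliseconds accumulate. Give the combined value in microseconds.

In microseconds:
  69.9 microseconds → 69.9
  6480 nanoseconds = 6480 × 10⁻³ microseconds = 6.48
  0.573 milliseconds = 0.573 × 10³ microseconds = 573
Sum: 69.9 + 6.48 + 573 = 649.38

649.38 microseconds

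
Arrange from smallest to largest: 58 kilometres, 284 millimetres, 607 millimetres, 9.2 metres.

58 kilometres = 58000 metres
284 millimetres = 0.284 metres
607 millimetres = 0.607 metres
9.2 metres = 9.2 metres

284 millimetres < 607 millimetres < 9.2 metres < 58 kilometres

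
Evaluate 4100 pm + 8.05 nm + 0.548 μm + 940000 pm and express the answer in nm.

1500.15 nm

In nm:
  4100 pm = 4100e-3 nm = 4.1
  8.05 nm → 8.05
  0.548 μm = 0.548e3 nm = 548
  940000 pm = 940000e-3 nm = 940
Sum: 4.1 + 8.05 + 548 + 940 = 1500.15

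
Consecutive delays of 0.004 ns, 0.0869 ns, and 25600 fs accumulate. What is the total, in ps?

116.5 ps

In ps:
  0.004 ns = 0.004 × 10³ ps = 4
  0.0869 ns = 0.0869 × 10³ ps = 86.9
  25600 fs = 25600 × 10⁻³ ps = 25.6
Sum: 4 + 86.9 + 25.6 = 116.5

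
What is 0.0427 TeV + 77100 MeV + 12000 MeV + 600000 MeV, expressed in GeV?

731.8 GeV

In GeV:
  0.0427 TeV = 0.0427 × 10^3 GeV = 42.7
  77100 MeV = 77100 × 10^-3 GeV = 77.1
  12000 MeV = 12000 × 10^-3 GeV = 12
  600000 MeV = 600000 × 10^-3 GeV = 600
Sum: 42.7 + 77.1 + 12 + 600 = 731.8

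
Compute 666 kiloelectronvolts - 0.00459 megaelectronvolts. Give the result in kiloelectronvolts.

661.41 kiloelectronvolts

In kiloelectronvolts:
  666 kiloelectronvolts → 666
  0.00459 megaelectronvolts = 0.00459 × 10³ kiloelectronvolts = 4.59
Difference: 666 - 4.59 = 661.41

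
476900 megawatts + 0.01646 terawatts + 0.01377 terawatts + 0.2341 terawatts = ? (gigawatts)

In gigawatts:
  476900 megawatts = 476900e-3 gigawatts = 476.9
  0.01646 terawatts = 0.01646e3 gigawatts = 16.46
  0.01377 terawatts = 0.01377e3 gigawatts = 13.77
  0.2341 terawatts = 0.2341e3 gigawatts = 234.1
Sum: 476.9 + 16.46 + 13.77 + 234.1 = 741.23

741.23 gigawatts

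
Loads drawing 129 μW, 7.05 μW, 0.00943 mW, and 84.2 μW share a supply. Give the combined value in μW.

In μW:
  129 μW → 129
  7.05 μW → 7.05
  0.00943 mW = 0.00943 × 10³ μW = 9.43
  84.2 μW → 84.2
Sum: 129 + 7.05 + 9.43 + 84.2 = 229.68

229.68 μW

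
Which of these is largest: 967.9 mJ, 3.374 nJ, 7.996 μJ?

967.9 mJ = 0.9679 J
3.374 nJ = 0.000000003374 J
7.996 μJ = 0.000007996 J

967.9 mJ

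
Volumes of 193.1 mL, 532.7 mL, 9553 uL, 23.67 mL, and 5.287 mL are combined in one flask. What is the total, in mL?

In mL:
  193.1 mL → 193.1
  532.7 mL → 532.7
  9553 uL = 9553e-3 mL = 9.553
  23.67 mL → 23.67
  5.287 mL → 5.287
Sum: 193.1 + 532.7 + 9.553 + 23.67 + 5.287 = 764.31

764.31 mL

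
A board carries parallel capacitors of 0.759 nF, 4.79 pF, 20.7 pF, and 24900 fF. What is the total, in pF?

809.39 pF

In pF:
  0.759 nF = 0.759 × 10³ pF = 759
  4.79 pF → 4.79
  20.7 pF → 20.7
  24900 fF = 24900 × 10⁻³ pF = 24.9
Sum: 759 + 4.79 + 20.7 + 24.9 = 809.39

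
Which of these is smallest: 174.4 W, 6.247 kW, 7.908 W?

7.908 W

174.4 W = 174.4 W
6.247 kW = 6247 W
7.908 W = 7.908 W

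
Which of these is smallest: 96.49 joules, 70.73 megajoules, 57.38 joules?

96.49 joules = 96.49 joules
70.73 megajoules = 70730000 joules
57.38 joules = 57.38 joules

57.38 joules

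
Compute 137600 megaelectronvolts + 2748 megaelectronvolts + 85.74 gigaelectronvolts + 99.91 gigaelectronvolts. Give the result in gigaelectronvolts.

In gigaelectronvolts:
  137600 megaelectronvolts = 137600 × 10⁻³ gigaelectronvolts = 137.6
  2748 megaelectronvolts = 2748 × 10⁻³ gigaelectronvolts = 2.748
  85.74 gigaelectronvolts → 85.74
  99.91 gigaelectronvolts → 99.91
Sum: 137.6 + 2.748 + 85.74 + 99.91 = 325.998

325.998 gigaelectronvolts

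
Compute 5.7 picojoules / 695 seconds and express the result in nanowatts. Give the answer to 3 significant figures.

(5.7 × 10⁻¹²) / (695) = 0.0082014 × 10⁻¹² W

0.00000820 nanowatts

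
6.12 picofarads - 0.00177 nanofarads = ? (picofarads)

4.35 picofarads

In picofarads:
  6.12 picofarads → 6.12
  0.00177 nanofarads = 0.00177 × 10^3 picofarads = 1.77
Difference: 6.12 - 1.77 = 4.35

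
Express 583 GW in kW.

giga = 1e9, kilo = 1e3; factor is 1e6.
583 × 1e6 = 583000000

583000000 kW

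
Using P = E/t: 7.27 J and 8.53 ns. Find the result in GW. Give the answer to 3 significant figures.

0.852 GW

(7.27) / (8.53e-9) = 0.85229e9 W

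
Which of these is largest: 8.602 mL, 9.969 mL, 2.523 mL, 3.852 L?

8.602 mL = 0.008602 L
9.969 mL = 0.009969 L
2.523 mL = 0.002523 L
3.852 L = 3.852 L

3.852 L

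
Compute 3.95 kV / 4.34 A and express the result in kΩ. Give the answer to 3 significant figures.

(3.95 × 10³) / (4.34) = 0.91014 × 10³ Ω

0.910 kΩ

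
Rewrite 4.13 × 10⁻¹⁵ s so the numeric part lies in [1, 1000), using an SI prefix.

4.13 fs

= 4.13 × 10⁻¹⁵ s; 10⁻¹⁵ is femto.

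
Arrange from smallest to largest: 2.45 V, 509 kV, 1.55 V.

2.45 V = 2.45 V
509 kV = 509000 V
1.55 V = 1.55 V

1.55 V < 2.45 V < 509 kV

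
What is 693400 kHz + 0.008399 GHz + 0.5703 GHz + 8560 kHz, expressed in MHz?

1280.659 MHz

In MHz:
  693400 kHz = 693400e-3 MHz = 693.4
  0.008399 GHz = 0.008399e3 MHz = 8.399
  0.5703 GHz = 0.5703e3 MHz = 570.3
  8560 kHz = 8560e-3 MHz = 8.56
Sum: 693.4 + 8.399 + 570.3 + 8.56 = 1280.659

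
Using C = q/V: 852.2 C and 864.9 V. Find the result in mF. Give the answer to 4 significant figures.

985.3 mF

(852.2) / (864.9) = 0.985316 F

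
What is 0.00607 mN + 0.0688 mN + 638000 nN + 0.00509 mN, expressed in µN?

717.96 µN

In µN:
  0.00607 mN = 0.00607 × 10^3 µN = 6.07
  0.0688 mN = 0.0688 × 10^3 µN = 68.8
  638000 nN = 638000 × 10^-3 µN = 638
  0.00509 mN = 0.00509 × 10^3 µN = 5.09
Sum: 6.07 + 68.8 + 638 + 5.09 = 717.96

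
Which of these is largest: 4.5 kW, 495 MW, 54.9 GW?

4.5 kW = 4500 W
495 MW = 495000000 W
54.9 GW = 54900000000 W

54.9 GW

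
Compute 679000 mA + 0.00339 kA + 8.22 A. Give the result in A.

In A:
  679000 mA = 679000e-3 A = 679
  0.00339 kA = 0.00339e3 A = 3.39
  8.22 A → 8.22
Sum: 679 + 3.39 + 8.22 = 690.61

690.61 A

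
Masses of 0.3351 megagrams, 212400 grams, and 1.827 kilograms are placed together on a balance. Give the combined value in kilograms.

549.327 kilograms

In kilograms:
  0.3351 megagrams = 0.3351 × 10³ kilograms = 335.1
  212400 grams = 212400 × 10⁻³ kilograms = 212.4
  1.827 kilograms → 1.827
Sum: 335.1 + 212.4 + 1.827 = 549.327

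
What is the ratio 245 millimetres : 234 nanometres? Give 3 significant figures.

(245 × 10^-3) / (234 × 10^-9) = 1.047 × 10^6

1050000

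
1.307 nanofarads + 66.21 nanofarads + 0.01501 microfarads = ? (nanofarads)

82.527 nanofarads

In nanofarads:
  1.307 nanofarads → 1.307
  66.21 nanofarads → 66.21
  0.01501 microfarads = 0.01501e3 nanofarads = 15.01
Sum: 1.307 + 66.21 + 15.01 = 82.527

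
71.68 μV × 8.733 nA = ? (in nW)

0.00062598144 nW

71.68e-6 × 8.733e-9 = 625.98144e-15 W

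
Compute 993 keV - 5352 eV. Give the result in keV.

In keV:
  993 keV → 993
  5352 eV = 5352 × 10⁻³ keV = 5.352
Difference: 993 - 5.352 = 987.648

987.648 keV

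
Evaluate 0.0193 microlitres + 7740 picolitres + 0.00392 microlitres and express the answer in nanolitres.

In nanolitres:
  0.0193 microlitres = 0.0193 × 10^3 nanolitres = 19.3
  7740 picolitres = 7740 × 10^-3 nanolitres = 7.74
  0.00392 microlitres = 0.00392 × 10^3 nanolitres = 3.92
Sum: 19.3 + 7.74 + 3.92 = 30.96

30.96 nanolitres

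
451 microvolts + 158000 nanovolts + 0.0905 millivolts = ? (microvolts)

In microvolts:
  451 microvolts → 451
  158000 nanovolts = 158000 × 10^-3 microvolts = 158
  0.0905 millivolts = 0.0905 × 10^3 microvolts = 90.5
Sum: 451 + 158 + 90.5 = 699.5

699.5 microvolts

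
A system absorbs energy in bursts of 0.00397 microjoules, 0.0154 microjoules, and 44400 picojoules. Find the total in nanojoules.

In nanojoules:
  0.00397 microjoules = 0.00397e3 nanojoules = 3.97
  0.0154 microjoules = 0.0154e3 nanojoules = 15.4
  44400 picojoules = 44400e-3 nanojoules = 44.4
Sum: 3.97 + 15.4 + 44.4 = 63.77

63.77 nanojoules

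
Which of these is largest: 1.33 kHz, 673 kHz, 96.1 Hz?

1.33 kHz = 1330 Hz
673 kHz = 673000 Hz
96.1 Hz = 96.1 Hz

673 kHz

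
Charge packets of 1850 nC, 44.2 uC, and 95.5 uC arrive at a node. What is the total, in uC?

In uC:
  1850 nC = 1850 × 10^-3 uC = 1.85
  44.2 uC → 44.2
  95.5 uC → 95.5
Sum: 1.85 + 44.2 + 95.5 = 141.55

141.55 uC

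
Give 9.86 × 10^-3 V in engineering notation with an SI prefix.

= 9.86 × 10^-3 V; 10^-3 is milli.

9.86 mV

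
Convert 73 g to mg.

(no prefix) = 1e0, milli = 1e-3; factor is 1e3.
73 × 1e3 = 73000

73000 mg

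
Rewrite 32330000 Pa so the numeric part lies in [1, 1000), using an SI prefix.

32.33 MPa

= 32.33e6 Pa; 1e6 is mega.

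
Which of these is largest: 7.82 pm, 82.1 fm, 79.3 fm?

7.82 pm = 0.00000000000782 m
82.1 fm = 0.0000000000000821 m
79.3 fm = 0.0000000000000793 m

7.82 pm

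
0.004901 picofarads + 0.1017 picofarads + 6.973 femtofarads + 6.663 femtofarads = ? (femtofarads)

In femtofarads:
  0.004901 picofarads = 0.004901 × 10³ femtofarads = 4.901
  0.1017 picofarads = 0.1017 × 10³ femtofarads = 101.7
  6.973 femtofarads → 6.973
  6.663 femtofarads → 6.663
Sum: 4.901 + 101.7 + 6.973 + 6.663 = 120.237

120.237 femtofarads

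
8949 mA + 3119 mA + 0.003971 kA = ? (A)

In A:
  8949 mA = 8949 × 10⁻³ A = 8.949
  3119 mA = 3119 × 10⁻³ A = 3.119
  0.003971 kA = 0.003971 × 10³ A = 3.971
Sum: 8.949 + 3.119 + 3.971 = 16.039

16.039 A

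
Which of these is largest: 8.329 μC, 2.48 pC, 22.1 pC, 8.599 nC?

8.329 μC

8.329 μC = 0.000008329 C
2.48 pC = 0.00000000000248 C
22.1 pC = 0.0000000000221 C
8.599 nC = 0.000000008599 C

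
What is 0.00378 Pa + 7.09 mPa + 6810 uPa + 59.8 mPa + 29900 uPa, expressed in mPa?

In mPa:
  0.00378 Pa = 0.00378 × 10³ mPa = 3.78
  7.09 mPa → 7.09
  6810 uPa = 6810 × 10⁻³ mPa = 6.81
  59.8 mPa → 59.8
  29900 uPa = 29900 × 10⁻³ mPa = 29.9
Sum: 3.78 + 7.09 + 6.81 + 59.8 + 29.9 = 107.38

107.38 mPa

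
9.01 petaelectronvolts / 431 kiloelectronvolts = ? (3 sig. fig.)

20900000000

(9.01 × 10^15) / (431 × 10^3) = 0.0209 × 10^12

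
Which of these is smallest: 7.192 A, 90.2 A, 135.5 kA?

7.192 A

7.192 A = 7.192 A
90.2 A = 90.2 A
135.5 kA = 135500 A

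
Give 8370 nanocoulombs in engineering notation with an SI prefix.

8.37 microcoulombs

= 8.37 × 10⁻⁶ coulombs; 10⁻⁶ is micro.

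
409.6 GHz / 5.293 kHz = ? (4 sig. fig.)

77390000

(409.6e9) / (5.293e3) = 77.385e6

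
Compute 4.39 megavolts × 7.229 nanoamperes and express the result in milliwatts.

4.39 × 10⁶ × 7.229 × 10⁻⁹ = 31.73531 × 10⁻³ W

31.73531 milliwatts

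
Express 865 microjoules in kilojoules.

0.000000865 kilojoules

micro = 10^-6, kilo = 10^3; factor is 10^-9.
865 × 10^-9 = 0.000000865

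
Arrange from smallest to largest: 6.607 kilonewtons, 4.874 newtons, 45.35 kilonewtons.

4.874 newtons < 6.607 kilonewtons < 45.35 kilonewtons

6.607 kilonewtons = 6607 newtons
4.874 newtons = 4.874 newtons
45.35 kilonewtons = 45350 newtons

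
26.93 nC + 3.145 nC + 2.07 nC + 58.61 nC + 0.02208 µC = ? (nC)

112.835 nC

In nC:
  26.93 nC → 26.93
  3.145 nC → 3.145
  2.07 nC → 2.07
  58.61 nC → 58.61
  0.02208 µC = 0.02208e3 nC = 22.08
Sum: 26.93 + 3.145 + 2.07 + 58.61 + 22.08 = 112.835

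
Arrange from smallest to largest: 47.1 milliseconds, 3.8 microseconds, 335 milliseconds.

3.8 microseconds < 47.1 milliseconds < 335 milliseconds

47.1 milliseconds = 0.0471 seconds
3.8 microseconds = 0.0000038 seconds
335 milliseconds = 0.335 seconds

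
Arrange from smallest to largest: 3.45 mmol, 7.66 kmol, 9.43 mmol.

3.45 mmol < 9.43 mmol < 7.66 kmol

3.45 mmol = 0.00345 mol
7.66 kmol = 7660 mol
9.43 mmol = 0.00943 mol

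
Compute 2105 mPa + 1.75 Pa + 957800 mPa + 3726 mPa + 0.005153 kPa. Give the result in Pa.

In Pa:
  2105 mPa = 2105e-3 Pa = 2.105
  1.75 Pa → 1.75
  957800 mPa = 957800e-3 Pa = 957.8
  3726 mPa = 3726e-3 Pa = 3.726
  0.005153 kPa = 0.005153e3 Pa = 5.153
Sum: 2.105 + 1.75 + 957.8 + 3.726 + 5.153 = 970.534

970.534 Pa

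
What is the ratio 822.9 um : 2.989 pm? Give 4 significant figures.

(822.9e-6) / (2.989e-12) = 275.31e6

275300000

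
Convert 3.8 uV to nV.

micro = 1e-6, nano = 1e-9; factor is 1e3.
3.8 × 1e3 = 3800

3800 nV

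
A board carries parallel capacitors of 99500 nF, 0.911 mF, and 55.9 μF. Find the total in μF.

1066.4 μF

In μF:
  99500 nF = 99500e-3 μF = 99.5
  0.911 mF = 0.911e3 μF = 911
  55.9 μF → 55.9
Sum: 99.5 + 911 + 55.9 = 1066.4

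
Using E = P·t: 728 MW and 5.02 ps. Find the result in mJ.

728 × 10^6 × 5.02 × 10^-12 = 3654.56 × 10^-6 J

3.65456 mJ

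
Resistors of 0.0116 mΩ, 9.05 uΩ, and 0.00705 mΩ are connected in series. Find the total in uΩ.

27.7 uΩ

In uΩ:
  0.0116 mΩ = 0.0116 × 10^3 uΩ = 11.6
  9.05 uΩ → 9.05
  0.00705 mΩ = 0.00705 × 10^3 uΩ = 7.05
Sum: 11.6 + 9.05 + 7.05 = 27.7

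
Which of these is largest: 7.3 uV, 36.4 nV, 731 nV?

7.3 uV

7.3 uV = 0.0000073 V
36.4 nV = 0.0000000364 V
731 nV = 0.000000731 V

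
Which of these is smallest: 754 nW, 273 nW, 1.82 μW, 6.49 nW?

754 nW = 0.000000754 W
273 nW = 0.000000273 W
1.82 μW = 0.00000182 W
6.49 nW = 0.00000000649 W

6.49 nW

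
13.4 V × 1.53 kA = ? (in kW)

20.502 kW

13.4 × 1.53 × 10³ = 20.502 × 10³ W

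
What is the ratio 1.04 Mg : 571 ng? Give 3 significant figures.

1820000000000

(1.04e6) / (571e-9) = 0.001821e15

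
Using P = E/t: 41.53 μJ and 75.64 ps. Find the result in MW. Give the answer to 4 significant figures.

0.5490 MW

(41.53 × 10^-6) / (75.64 × 10^-12) = 0.549048 × 10^6 W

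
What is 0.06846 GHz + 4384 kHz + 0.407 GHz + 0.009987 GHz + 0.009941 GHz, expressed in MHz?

In MHz:
  0.06846 GHz = 0.06846 × 10^3 MHz = 68.46
  4384 kHz = 4384 × 10^-3 MHz = 4.384
  0.407 GHz = 0.407 × 10^3 MHz = 407
  0.009987 GHz = 0.009987 × 10^3 MHz = 9.987
  0.009941 GHz = 0.009941 × 10^3 MHz = 9.941
Sum: 68.46 + 4.384 + 407 + 9.987 + 9.941 = 499.772

499.772 MHz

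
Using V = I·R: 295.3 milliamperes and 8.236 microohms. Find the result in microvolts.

2.4320908 microvolts

295.3 × 10⁻³ × 8.236 × 10⁻⁶ = 2432.0908 × 10⁻⁹ V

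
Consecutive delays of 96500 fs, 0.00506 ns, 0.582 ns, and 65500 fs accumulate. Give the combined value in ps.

In ps:
  96500 fs = 96500 × 10^-3 ps = 96.5
  0.00506 ns = 0.00506 × 10^3 ps = 5.06
  0.582 ns = 0.582 × 10^3 ps = 582
  65500 fs = 65500 × 10^-3 ps = 65.5
Sum: 96.5 + 5.06 + 582 + 65.5 = 749.06

749.06 ps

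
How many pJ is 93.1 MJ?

93100000000000000000 pJ

mega = 1e6, pico = 1e-12; factor is 1e18.
93.1 × 1e18 = 93100000000000000000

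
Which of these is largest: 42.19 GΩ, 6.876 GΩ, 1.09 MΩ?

42.19 GΩ

42.19 GΩ = 42190000000 Ω
6.876 GΩ = 6876000000 Ω
1.09 MΩ = 1090000 Ω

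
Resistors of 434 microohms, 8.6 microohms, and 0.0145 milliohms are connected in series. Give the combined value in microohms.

457.1 microohms

In microohms:
  434 microohms → 434
  8.6 microohms → 8.6
  0.0145 milliohms = 0.0145 × 10³ microohms = 14.5
Sum: 434 + 8.6 + 14.5 = 457.1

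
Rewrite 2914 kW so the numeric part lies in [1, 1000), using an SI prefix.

2.914 MW

= 2.914 × 10⁶ W; 10⁶ is mega.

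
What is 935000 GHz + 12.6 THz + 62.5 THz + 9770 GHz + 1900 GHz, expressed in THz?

1021.77 THz

In THz:
  935000 GHz = 935000 × 10^-3 THz = 935
  12.6 THz → 12.6
  62.5 THz → 62.5
  9770 GHz = 9770 × 10^-3 THz = 9.77
  1900 GHz = 1900 × 10^-3 THz = 1.9
Sum: 935 + 12.6 + 62.5 + 9.77 + 1.9 = 1021.77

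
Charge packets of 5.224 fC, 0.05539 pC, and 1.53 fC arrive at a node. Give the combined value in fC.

62.144 fC

In fC:
  5.224 fC → 5.224
  0.05539 pC = 0.05539 × 10^3 fC = 55.39
  1.53 fC → 1.53
Sum: 5.224 + 55.39 + 1.53 = 62.144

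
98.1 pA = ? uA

0.0000981 uA

pico = 1e-12, micro = 1e-6; factor is 1e-6.
98.1 × 1e-6 = 0.0000981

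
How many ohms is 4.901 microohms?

0.000004901 ohms

micro = 10⁻⁶, (no prefix) = 10⁰; factor is 10⁻⁶.
4.901 × 10⁻⁶ = 0.000004901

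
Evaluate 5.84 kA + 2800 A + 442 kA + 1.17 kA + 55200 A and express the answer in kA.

In kA:
  5.84 kA → 5.84
  2800 A = 2800 × 10⁻³ kA = 2.8
  442 kA → 442
  1.17 kA → 1.17
  55200 A = 55200 × 10⁻³ kA = 55.2
Sum: 5.84 + 2.8 + 442 + 1.17 + 55.2 = 507.01

507.01 kA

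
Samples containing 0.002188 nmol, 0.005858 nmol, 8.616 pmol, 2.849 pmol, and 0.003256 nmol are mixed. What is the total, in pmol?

22.767 pmol

In pmol:
  0.002188 nmol = 0.002188 × 10³ pmol = 2.188
  0.005858 nmol = 0.005858 × 10³ pmol = 5.858
  8.616 pmol → 8.616
  2.849 pmol → 2.849
  0.003256 nmol = 0.003256 × 10³ pmol = 3.256
Sum: 2.188 + 5.858 + 8.616 + 2.849 + 3.256 = 22.767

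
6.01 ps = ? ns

0.00601 ns

pico = 10^-12, nano = 10^-9; factor is 10^-3.
6.01 × 10^-3 = 0.00601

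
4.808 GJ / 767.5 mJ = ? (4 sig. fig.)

6264000000

(4.808e9) / (767.5e-3) = 0.0062645e12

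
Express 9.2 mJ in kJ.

0.0000092 kJ

milli = 1e-3, kilo = 1e3; factor is 1e-6.
9.2 × 1e-6 = 0.0000092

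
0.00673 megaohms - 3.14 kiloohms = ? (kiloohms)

In kiloohms:
  0.00673 megaohms = 0.00673 × 10^3 kiloohms = 6.73
  3.14 kiloohms → 3.14
Difference: 6.73 - 3.14 = 3.59

3.59 kiloohms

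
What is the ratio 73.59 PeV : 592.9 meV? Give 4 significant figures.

(73.59e15) / (592.9e-3) = 0.12412e18

124100000000000000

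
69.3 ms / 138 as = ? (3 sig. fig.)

(69.3 × 10⁻³) / (138 × 10⁻¹⁸) = 0.5022 × 10¹⁵

502000000000000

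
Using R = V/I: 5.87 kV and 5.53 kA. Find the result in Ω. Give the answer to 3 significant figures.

(5.87e3) / (5.53e3) = 1.0615 Ω

1.06 Ω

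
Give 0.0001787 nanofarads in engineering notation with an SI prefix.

178.7 femtofarads

= 178.7e-15 farads; 1e-15 is femto.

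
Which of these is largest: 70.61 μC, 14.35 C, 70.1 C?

70.61 μC = 0.00007061 C
14.35 C = 14.35 C
70.1 C = 70.1 C

70.1 C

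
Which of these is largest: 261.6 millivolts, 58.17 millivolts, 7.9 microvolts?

261.6 millivolts = 0.2616 volts
58.17 millivolts = 0.05817 volts
7.9 microvolts = 0.0000079 volts

261.6 millivolts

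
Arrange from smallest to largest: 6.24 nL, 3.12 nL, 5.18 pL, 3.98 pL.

3.98 pL < 5.18 pL < 3.12 nL < 6.24 nL

6.24 nL = 0.00000000624 L
3.12 nL = 0.00000000312 L
5.18 pL = 0.00000000000518 L
3.98 pL = 0.00000000000398 L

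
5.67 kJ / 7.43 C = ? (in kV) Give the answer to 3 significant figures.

(5.67e3) / (7.43) = 0.76312e3 V

0.763 kV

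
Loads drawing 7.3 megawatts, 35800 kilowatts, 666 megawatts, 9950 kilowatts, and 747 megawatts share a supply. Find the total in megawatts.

1466.05 megawatts

In megawatts:
  7.3 megawatts → 7.3
  35800 kilowatts = 35800 × 10^-3 megawatts = 35.8
  666 megawatts → 666
  9950 kilowatts = 9950 × 10^-3 megawatts = 9.95
  747 megawatts → 747
Sum: 7.3 + 35.8 + 666 + 9.95 + 747 = 1466.05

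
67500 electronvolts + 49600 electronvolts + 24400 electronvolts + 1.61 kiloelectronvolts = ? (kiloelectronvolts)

In kiloelectronvolts:
  67500 electronvolts = 67500 × 10^-3 kiloelectronvolts = 67.5
  49600 electronvolts = 49600 × 10^-3 kiloelectronvolts = 49.6
  24400 electronvolts = 24400 × 10^-3 kiloelectronvolts = 24.4
  1.61 kiloelectronvolts → 1.61
Sum: 67.5 + 49.6 + 24.4 + 1.61 = 143.11

143.11 kiloelectronvolts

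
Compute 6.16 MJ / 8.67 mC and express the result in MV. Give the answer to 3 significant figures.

(6.16e6) / (8.67e-3) = 0.7105e9 V

710 MV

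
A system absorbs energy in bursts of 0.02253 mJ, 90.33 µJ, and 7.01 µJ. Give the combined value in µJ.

119.87 µJ

In µJ:
  0.02253 mJ = 0.02253e3 µJ = 22.53
  90.33 µJ → 90.33
  7.01 µJ → 7.01
Sum: 22.53 + 90.33 + 7.01 = 119.87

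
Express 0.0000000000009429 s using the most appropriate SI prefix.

= 942.9e-15 s; 1e-15 is femto.

942.9 fs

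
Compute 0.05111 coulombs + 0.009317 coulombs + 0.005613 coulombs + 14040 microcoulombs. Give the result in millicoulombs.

80.08 millicoulombs

In millicoulombs:
  0.05111 coulombs = 0.05111e3 millicoulombs = 51.11
  0.009317 coulombs = 0.009317e3 millicoulombs = 9.317
  0.005613 coulombs = 0.005613e3 millicoulombs = 5.613
  14040 microcoulombs = 14040e-3 millicoulombs = 14.04
Sum: 51.11 + 9.317 + 5.613 + 14.04 = 80.08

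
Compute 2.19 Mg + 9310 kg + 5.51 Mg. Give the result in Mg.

In Mg:
  2.19 Mg → 2.19
  9310 kg = 9310 × 10⁻³ Mg = 9.31
  5.51 Mg → 5.51
Sum: 2.19 + 9.31 + 5.51 = 17.01

17.01 Mg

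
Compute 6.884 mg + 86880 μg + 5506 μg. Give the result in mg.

In mg:
  6.884 mg → 6.884
  86880 μg = 86880e-3 mg = 86.88
  5506 μg = 5506e-3 mg = 5.506
Sum: 6.884 + 86.88 + 5.506 = 99.27

99.27 mg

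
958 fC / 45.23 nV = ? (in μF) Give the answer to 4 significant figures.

21.18 μF

(958 × 10⁻¹⁵) / (45.23 × 10⁻⁹) = 21.1806 × 10⁻⁶ F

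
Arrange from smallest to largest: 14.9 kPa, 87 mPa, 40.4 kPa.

87 mPa < 14.9 kPa < 40.4 kPa

14.9 kPa = 14900 Pa
87 mPa = 0.087 Pa
40.4 kPa = 40400 Pa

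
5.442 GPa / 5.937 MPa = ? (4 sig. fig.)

916.6

(5.442 × 10⁹) / (5.937 × 10⁶) = 0.91662 × 10³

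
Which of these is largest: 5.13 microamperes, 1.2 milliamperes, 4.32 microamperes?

5.13 microamperes = 0.00000513 amperes
1.2 milliamperes = 0.0012 amperes
4.32 microamperes = 0.00000432 amperes

1.2 milliamperes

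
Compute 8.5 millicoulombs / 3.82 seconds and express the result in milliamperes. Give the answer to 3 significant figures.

(8.5 × 10^-3) / (3.82) = 2.2251 × 10^-3 A

2.23 milliamperes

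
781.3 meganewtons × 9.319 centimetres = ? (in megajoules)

72.809347 megajoules

781.3 × 10^6 × 9.319 × 10^-2 = 7280.9347 × 10^4 J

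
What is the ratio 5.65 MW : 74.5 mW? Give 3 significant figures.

75800000

(5.65e6) / (74.5e-3) = 0.07584e9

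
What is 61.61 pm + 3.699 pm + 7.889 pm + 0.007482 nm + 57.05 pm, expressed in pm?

137.73 pm

In pm:
  61.61 pm → 61.61
  3.699 pm → 3.699
  7.889 pm → 7.889
  0.007482 nm = 0.007482 × 10³ pm = 7.482
  57.05 pm → 57.05
Sum: 61.61 + 3.699 + 7.889 + 7.482 + 57.05 = 137.73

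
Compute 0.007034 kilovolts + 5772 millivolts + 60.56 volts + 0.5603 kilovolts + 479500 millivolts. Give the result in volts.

In volts:
  0.007034 kilovolts = 0.007034e3 volts = 7.034
  5772 millivolts = 5772e-3 volts = 5.772
  60.56 volts → 60.56
  0.5603 kilovolts = 0.5603e3 volts = 560.3
  479500 millivolts = 479500e-3 volts = 479.5
Sum: 7.034 + 5.772 + 60.56 + 560.3 + 479.5 = 1113.166

1113.166 volts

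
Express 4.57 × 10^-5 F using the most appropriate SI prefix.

45.7 µF

= 45.7 × 10^-6 F; 10^-6 is micro.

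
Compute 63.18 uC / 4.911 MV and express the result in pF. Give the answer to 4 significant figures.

(63.18 × 10^-6) / (4.911 × 10^6) = 12.865 × 10^-12 F

12.86 pF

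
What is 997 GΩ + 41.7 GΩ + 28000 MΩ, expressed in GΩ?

In GΩ:
  997 GΩ → 997
  41.7 GΩ → 41.7
  28000 MΩ = 28000 × 10⁻³ GΩ = 28
Sum: 997 + 41.7 + 28 = 1066.7

1066.7 GΩ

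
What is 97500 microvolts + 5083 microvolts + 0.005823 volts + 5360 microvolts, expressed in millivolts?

In millivolts:
  97500 microvolts = 97500 × 10⁻³ millivolts = 97.5
  5083 microvolts = 5083 × 10⁻³ millivolts = 5.083
  0.005823 volts = 0.005823 × 10³ millivolts = 5.823
  5360 microvolts = 5360 × 10⁻³ millivolts = 5.36
Sum: 97.5 + 5.083 + 5.823 + 5.36 = 113.766

113.766 millivolts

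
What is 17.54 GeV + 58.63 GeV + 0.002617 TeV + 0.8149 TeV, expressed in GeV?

In GeV:
  17.54 GeV → 17.54
  58.63 GeV → 58.63
  0.002617 TeV = 0.002617e3 GeV = 2.617
  0.8149 TeV = 0.8149e3 GeV = 814.9
Sum: 17.54 + 58.63 + 2.617 + 814.9 = 893.687

893.687 GeV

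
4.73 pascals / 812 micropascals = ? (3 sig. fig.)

5830

(4.73) / (812e-6) = 0.005825e6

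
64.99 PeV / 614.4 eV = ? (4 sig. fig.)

105800000000000

(64.99e15) / (614.4) = 0.10578e15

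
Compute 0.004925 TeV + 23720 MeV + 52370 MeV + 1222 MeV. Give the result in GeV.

82.237 GeV

In GeV:
  0.004925 TeV = 0.004925 × 10^3 GeV = 4.925
  23720 MeV = 23720 × 10^-3 GeV = 23.72
  52370 MeV = 52370 × 10^-3 GeV = 52.37
  1222 MeV = 1222 × 10^-3 GeV = 1.222
Sum: 4.925 + 23.72 + 52.37 + 1.222 = 82.237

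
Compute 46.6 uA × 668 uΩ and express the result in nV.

31.1288 nV

46.6 × 10^-6 × 668 × 10^-6 = 31128.8 × 10^-12 V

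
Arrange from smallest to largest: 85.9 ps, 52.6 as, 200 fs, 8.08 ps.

85.9 ps = 0.0000000000859 s
52.6 as = 0.0000000000000000526 s
200 fs = 0.0000000000002 s
8.08 ps = 0.00000000000808 s

52.6 as < 200 fs < 8.08 ps < 85.9 ps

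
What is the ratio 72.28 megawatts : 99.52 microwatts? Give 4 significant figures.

(72.28 × 10^6) / (99.52 × 10^-6) = 0.72629 × 10^12

726300000000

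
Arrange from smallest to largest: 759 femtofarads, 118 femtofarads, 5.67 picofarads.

759 femtofarads = 0.000000000000759 farads
118 femtofarads = 0.000000000000118 farads
5.67 picofarads = 0.00000000000567 farads

118 femtofarads < 759 femtofarads < 5.67 picofarads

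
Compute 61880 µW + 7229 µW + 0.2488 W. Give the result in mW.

317.909 mW

In mW:
  61880 µW = 61880 × 10⁻³ mW = 61.88
  7229 µW = 7229 × 10⁻³ mW = 7.229
  0.2488 W = 0.2488 × 10³ mW = 248.8
Sum: 61.88 + 7.229 + 248.8 = 317.909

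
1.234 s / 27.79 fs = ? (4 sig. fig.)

(1.234) / (27.79 × 10^-15) = 0.044404 × 10^15

44400000000000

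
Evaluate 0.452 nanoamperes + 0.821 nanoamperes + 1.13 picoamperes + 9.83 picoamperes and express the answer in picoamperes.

In picoamperes:
  0.452 nanoamperes = 0.452 × 10^3 picoamperes = 452
  0.821 nanoamperes = 0.821 × 10^3 picoamperes = 821
  1.13 picoamperes → 1.13
  9.83 picoamperes → 9.83
Sum: 452 + 821 + 1.13 + 9.83 = 1283.96

1283.96 picoamperes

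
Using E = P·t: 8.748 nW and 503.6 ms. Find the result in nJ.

8.748e-9 × 503.6e-3 = 4405.4928e-12 J

4.4054928 nJ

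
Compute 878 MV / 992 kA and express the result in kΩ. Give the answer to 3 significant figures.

(878 × 10⁶) / (992 × 10³) = 0.88508 × 10³ Ω

0.885 kΩ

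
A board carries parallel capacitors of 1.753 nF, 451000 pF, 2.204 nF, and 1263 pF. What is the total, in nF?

In nF:
  1.753 nF → 1.753
  451000 pF = 451000 × 10⁻³ nF = 451
  2.204 nF → 2.204
  1263 pF = 1263 × 10⁻³ nF = 1.263
Sum: 1.753 + 451 + 2.204 + 1.263 = 456.22

456.22 nF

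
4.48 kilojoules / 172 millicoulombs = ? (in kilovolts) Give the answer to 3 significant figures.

26.0 kilovolts

(4.48 × 10³) / (172 × 10⁻³) = 0.026047 × 10⁶ V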